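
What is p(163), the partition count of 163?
142798995930

p(n) counts ways to write n as a sum of positive integers (order ignored).
Euler's pentagonal recurrence: p(k) = p(k-1) + p(k-2) - p(k-5) - p(k-7) + p(k-12) + p(k-15) - ... (offsets j(3j∓1)/2, signs ++--, p(0)=1, p(<0)=0).
DP table for k = 0..162: p(0)=1, p(1)=1, p(2)=2, p(3)=3, p(4)=5, p(5)=7, p(6)=11, p(7)=15, p(8)=22, p(9)=30, p(10)=42, p(11)=56, p(12)=77, p(13)=101, p(14)=135, p(15)=176, p(16)=231, p(17)=297, p(18)=385, p(19)=490, p(20)=627, p(21)=792, p(22)=1002, p(23)=1255, p(24)=1575, p(25)=1958, p(26)=2436, p(27)=3010, p(28)=3718, p(29)=4565, p(30)=5604, p(31)=6842, p(32)=8349, p(33)=10143, p(34)=12310, p(35)=14883, p(36)=17977, p(37)=21637, p(38)=26015, p(39)=31185, p(40)=37338, p(41)=44583, p(42)=53174, p(43)=63261, p(44)=75175, p(45)=89134, p(46)=105558, p(47)=124754, p(48)=147273, p(49)=173525, p(50)=204226, p(51)=239943, p(52)=281589, p(53)=329931, p(54)=386155, p(55)=451276, p(56)=526823, p(57)=614154, p(58)=715220, p(59)=831820, p(60)=966467, p(61)=1121505, p(62)=1300156, p(63)=1505499, p(64)=1741630, p(65)=2012558, p(66)=2323520, p(67)=2679689, p(68)=3087735, p(69)=3554345, p(70)=4087968, p(71)=4697205, p(72)=5392783, p(73)=6185689, p(74)=7089500, p(75)=8118264, p(76)=9289091, p(77)=10619863, p(78)=12132164, p(79)=13848650, p(80)=15796476, p(81)=18004327, p(82)=20506255, p(83)=23338469, p(84)=26543660, p(85)=30167357, p(86)=34262962, p(87)=38887673, p(88)=44108109, p(89)=49995925, p(90)=56634173, p(91)=64112359, p(92)=72533807, p(93)=82010177, p(94)=92669720, p(95)=104651419, p(96)=118114304, p(97)=133230930, p(98)=150198136, p(99)=169229875, p(100)=190569292, p(101)=214481126, p(102)=241265379, p(103)=271248950, p(104)=304801365, p(105)=342325709, p(106)=384276336, p(107)=431149389, p(108)=483502844, p(109)=541946240, p(110)=607163746, p(111)=679903203, p(112)=761002156, p(113)=851376628, p(114)=952050665, p(115)=1064144451, p(116)=1188908248, p(117)=1327710076, p(118)=1482074143, p(119)=1653668665, p(120)=1844349560, p(121)=2056148051, p(122)=2291320912, p(123)=2552338241, p(124)=2841940500, p(125)=3163127352, p(126)=3519222692, p(127)=3913864295, p(128)=4351078600, p(129)=4835271870, p(130)=5371315400, p(131)=5964539504, p(132)=6620830889, p(133)=7346629512, p(134)=8149040695, p(135)=9035836076, p(136)=10015581680, p(137)=11097645016, p(138)=12292341831, p(139)=13610949895, p(140)=15065878135, p(141)=16670689208, p(142)=18440293320, p(143)=20390982757, p(144)=22540654445, p(145)=24908858009, p(146)=27517052599, p(147)=30388671978, p(148)=33549419497, p(149)=37027355200, p(150)=40853235313, p(151)=45060624582, p(152)=49686288421, p(153)=54770336324, p(154)=60356673280, p(155)=66493182097, p(156)=73232243759, p(157)=80630964769, p(158)=88751778802, p(159)=97662728555, p(160)=107438159466, p(161)=118159068427, p(162)=129913904637.
Final step: p(163) = p(162) + p(161) - p(158) - p(156) + p(151) + p(148) - p(141) - p(137) + p(128) + p(123) - p(112) - p(106) + p(93) + p(86) - p(71) - p(63) + p(46) + p(37) - p(18) - p(8)
= 129913904637 + 118159068427 - 88751778802 - 73232243759 + 45060624582 + 33549419497 - 16670689208 - 11097645016 + 4351078600 + 2552338241 - 761002156 - 384276336 + 82010177 + 34262962 - 4697205 - 1505499 + 105558 + 21637 - 385 - 22
= 142798995930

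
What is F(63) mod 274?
22

Matrix identity: Q^n = [[F_(n+1), F_n], [F_n, F_(n-1)]] with Q = [[1,1],[1,0]].
n = 63 = 111111₂. Square-and-multiply, entries mod 274:
Q^1 = [[1,1],[1,0]]
Q^3 = (Q^1)²·Q = [[3,2],[2,1]]
Q^7 = (Q^3)²·Q = [[21,13],[13,8]]
Q^15 = (Q^7)²·Q = [[165,62],[62,103]]
Q^31 = (Q^15)²·Q = [[9,107],[107,176]]
Q^63 = (Q^31)²·Q = [[89,22],[22,67]]
F_63 mod 274 = Q^63[0][1] = 22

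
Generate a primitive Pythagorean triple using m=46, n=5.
(2091, 460, 2141)

Euclid's formula: a = m² - n², b = 2mn, c = m² + n²
m = 46, n = 5
a = 46² - 5² = 2116 - 25 = 2091
b = 2 × 46 × 5 = 460
c = 46² + 5² = 2116 + 25 = 2141
Verification: 2091² + 460² = 4372281 + 211600 = 4583881 = 2141² ✓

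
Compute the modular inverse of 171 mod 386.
307

gcd(171, 386) = 1, so the inverse exists.
Extended Euclidean algorithm on (386, 171):
386 = 2 × 171 + 44  ⟹  44 = (1)·386 + (-2)·171
171 = 3 × 44 + 39  ⟹  39 = (-3)·386 + (7)·171
44 = 1 × 39 + 5  ⟹  5 = (4)·386 + (-9)·171
39 = 7 × 5 + 4  ⟹  4 = (-31)·386 + (70)·171
5 = 1 × 4 + 1  ⟹  1 = (35)·386 + (-79)·171
So (-79)·171 ≡ 1 (mod 386), i.e. 171^(-1) ≡ -79 ≡ 307 (mod 386).
Check: 171 × 307 = 52497 ≡ 1 (mod 386)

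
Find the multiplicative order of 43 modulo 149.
148

149 is prime, so ord(43) divides φ(149) = 148.
Divisors of 148: 1, 2, 4, 37, 74, 148.
Repeated squaring: 43^1 ≡ 43, 43^2 ≡ 61, 43^4 ≡ 145, 43^8 ≡ 16, 43^16 ≡ 107, 43^32 ≡ 125, 43^64 ≡ 129, 43^128 ≡ 102 (mod 149).
Test 43^d mod 149 for each divisor d in increasing order:
43^1 ≡ 43
43^2 ≡ 61
43^4 ≡ 145
43^37 = 43^32·43^4·43^1 ≡ 105
43^74 = 43^64·43^8·43^2 ≡ 148
43^148 = 43^128·43^16·43^4 ≡ 1  ← first divisor giving 1
The order is 148.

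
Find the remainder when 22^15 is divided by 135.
73

Repeated squaring. Binary of 15 = 1111.
22^1 ≡ 22 (mod 135); 22^2 ≡ 79 (mod 135); 22^4 ≡ 31 (mod 135); 22^8 ≡ 16 (mod 135)
22^15 = 22^1 × 22^2 × 22^4 × 22^8 ≡ 73 (mod 135)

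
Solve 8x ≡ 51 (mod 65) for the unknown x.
x ≡ 47 (mod 65)

gcd(8, 65) = 1, which divides 51, so solutions exist.
Find 8^(-1) mod 65 by the extended Euclidean algorithm:
65 = 8 × 8 + 1  ⟹  1 = (1)·65 + (-8)·8
So (-8)·8 ≡ 1 (mod 65), i.e. 8^(-1) ≡ -8 ≡ 57 (mod 65).
x ≡ 57 × 51 = 2907 ≡ 47 (mod 65).
Check: 8 × 47 = 376 ≡ 51 (mod 65).
Unique solution: x ≡ 47 (mod 65)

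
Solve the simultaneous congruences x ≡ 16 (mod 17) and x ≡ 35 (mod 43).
594

Using Chinese Remainder Theorem:
M = 17 × 43 = 731
M1 = 43, M2 = 17
y1 = 43^(-1) mod 17 = 2
y2 = 17^(-1) mod 43 = 38
x = (16×43×2 + 35×17×38) mod 731 = 594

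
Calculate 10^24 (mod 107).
33

Repeated squaring. Binary of 24 = 11000.
10^1 ≡ 10 (mod 107); 10^2 ≡ 100 (mod 107); 10^4 ≡ 49 (mod 107); 10^8 ≡ 47 (mod 107); 10^16 ≡ 69 (mod 107)
10^24 = 10^8 × 10^16 ≡ 33 (mod 107)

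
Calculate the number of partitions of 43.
63261

p(n) counts ways to write n as a sum of positive integers (order ignored).
Euler's pentagonal recurrence: p(k) = p(k-1) + p(k-2) - p(k-5) - p(k-7) + p(k-12) + p(k-15) - ... (offsets j(3j∓1)/2, signs ++--, p(0)=1, p(<0)=0).
DP table for k = 0..42: p(0)=1, p(1)=1, p(2)=2, p(3)=3, p(4)=5, p(5)=7, p(6)=11, p(7)=15, p(8)=22, p(9)=30, p(10)=42, p(11)=56, p(12)=77, p(13)=101, p(14)=135, p(15)=176, p(16)=231, p(17)=297, p(18)=385, p(19)=490, p(20)=627, p(21)=792, p(22)=1002, p(23)=1255, p(24)=1575, p(25)=1958, p(26)=2436, p(27)=3010, p(28)=3718, p(29)=4565, p(30)=5604, p(31)=6842, p(32)=8349, p(33)=10143, p(34)=12310, p(35)=14883, p(36)=17977, p(37)=21637, p(38)=26015, p(39)=31185, p(40)=37338, p(41)=44583, p(42)=53174.
Final step: p(43) = p(42) + p(41) - p(38) - p(36) + p(31) + p(28) - p(21) - p(17) + p(8) + p(3)
= 53174 + 44583 - 26015 - 17977 + 6842 + 3718 - 792 - 297 + 22 + 3
= 63261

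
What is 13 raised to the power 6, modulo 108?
73

Repeated squaring. Binary of 6 = 110.
13^1 ≡ 13 (mod 108); 13^2 ≡ 61 (mod 108); 13^4 ≡ 49 (mod 108)
13^6 = 13^2 × 13^4 ≡ 73 (mod 108)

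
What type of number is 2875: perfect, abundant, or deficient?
deficient

Proper divisors of 2875: sum = 1 + 5 + 23 + 25 + 115 + 125 + 575 = 869
Since 869 < 2875, 2875 is deficient.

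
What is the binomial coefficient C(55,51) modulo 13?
0

Using Lucas' theorem:
Write n=55 and k=51 in base 13:
n in base 13: [4, 3]
k in base 13: [3, 12]
C(55,51) mod 13 = ∏ C(n_i, k_i) mod 13
Digit binomials (mod 13): C(4,3) = 4; C(3,12) = 0 (k_i > n_i)
Product: 4 × 0 = 0 ≡ 0 (mod 13)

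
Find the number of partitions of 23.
1255

p(n) counts ways to write n as a sum of positive integers (order ignored).
Euler's pentagonal recurrence: p(k) = p(k-1) + p(k-2) - p(k-5) - p(k-7) + p(k-12) + p(k-15) - ... (offsets j(3j∓1)/2, signs ++--, p(0)=1, p(<0)=0).
DP table for k = 0..22: p(0)=1, p(1)=1, p(2)=2, p(3)=3, p(4)=5, p(5)=7, p(6)=11, p(7)=15, p(8)=22, p(9)=30, p(10)=42, p(11)=56, p(12)=77, p(13)=101, p(14)=135, p(15)=176, p(16)=231, p(17)=297, p(18)=385, p(19)=490, p(20)=627, p(21)=792, p(22)=1002.
Final step: p(23) = p(22) + p(21) - p(18) - p(16) + p(11) + p(8) - p(1)
= 1002 + 792 - 385 - 231 + 56 + 22 - 1
= 1255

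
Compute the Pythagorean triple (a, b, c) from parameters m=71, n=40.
(3441, 5680, 6641)

Euclid's formula: a = m² - n², b = 2mn, c = m² + n²
m = 71, n = 40
a = 71² - 40² = 5041 - 1600 = 3441
b = 2 × 71 × 40 = 5680
c = 71² + 40² = 5041 + 1600 = 6641
Verification: 3441² + 5680² = 11840481 + 32262400 = 44102881 = 6641² ✓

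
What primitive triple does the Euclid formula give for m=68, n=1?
(4623, 136, 4625)

Euclid's formula: a = m² - n², b = 2mn, c = m² + n²
m = 68, n = 1
a = 68² - 1² = 4624 - 1 = 4623
b = 2 × 68 × 1 = 136
c = 68² + 1² = 4624 + 1 = 4625
Verification: 4623² + 136² = 21372129 + 18496 = 21390625 = 4625² ✓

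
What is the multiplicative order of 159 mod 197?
196

197 is prime, so ord(159) divides φ(197) = 196.
Divisors of 196: 1, 2, 4, 7, 14, 28, 49, 98, 196.
Repeated squaring: 159^1 ≡ 159, 159^2 ≡ 65, 159^4 ≡ 88, 159^8 ≡ 61, 159^16 ≡ 175, 159^32 ≡ 90, 159^64 ≡ 23, 159^128 ≡ 135 (mod 197).
Test 159^d mod 197 for each divisor d in increasing order:
159^1 ≡ 159
159^2 ≡ 65
159^4 ≡ 88
159^7 = 159^4·159^2·159^1 ≡ 128
159^14 = 159^8·159^4·159^2 ≡ 33
159^28 = 159^16·159^8·159^4 ≡ 104
159^49 = 159^32·159^16·159^1 ≡ 183
159^98 = 159^64·159^32·159^2 ≡ 196
159^196 = 159^128·159^64·159^4 ≡ 1  ← first divisor giving 1
The order is 196.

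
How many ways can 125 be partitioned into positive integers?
3163127352

p(n) counts ways to write n as a sum of positive integers (order ignored).
Euler's pentagonal recurrence: p(k) = p(k-1) + p(k-2) - p(k-5) - p(k-7) + p(k-12) + p(k-15) - ... (offsets j(3j∓1)/2, signs ++--, p(0)=1, p(<0)=0).
DP table for k = 0..124: p(0)=1, p(1)=1, p(2)=2, p(3)=3, p(4)=5, p(5)=7, p(6)=11, p(7)=15, p(8)=22, p(9)=30, p(10)=42, p(11)=56, p(12)=77, p(13)=101, p(14)=135, p(15)=176, p(16)=231, p(17)=297, p(18)=385, p(19)=490, p(20)=627, p(21)=792, p(22)=1002, p(23)=1255, p(24)=1575, p(25)=1958, p(26)=2436, p(27)=3010, p(28)=3718, p(29)=4565, p(30)=5604, p(31)=6842, p(32)=8349, p(33)=10143, p(34)=12310, p(35)=14883, p(36)=17977, p(37)=21637, p(38)=26015, p(39)=31185, p(40)=37338, p(41)=44583, p(42)=53174, p(43)=63261, p(44)=75175, p(45)=89134, p(46)=105558, p(47)=124754, p(48)=147273, p(49)=173525, p(50)=204226, p(51)=239943, p(52)=281589, p(53)=329931, p(54)=386155, p(55)=451276, p(56)=526823, p(57)=614154, p(58)=715220, p(59)=831820, p(60)=966467, p(61)=1121505, p(62)=1300156, p(63)=1505499, p(64)=1741630, p(65)=2012558, p(66)=2323520, p(67)=2679689, p(68)=3087735, p(69)=3554345, p(70)=4087968, p(71)=4697205, p(72)=5392783, p(73)=6185689, p(74)=7089500, p(75)=8118264, p(76)=9289091, p(77)=10619863, p(78)=12132164, p(79)=13848650, p(80)=15796476, p(81)=18004327, p(82)=20506255, p(83)=23338469, p(84)=26543660, p(85)=30167357, p(86)=34262962, p(87)=38887673, p(88)=44108109, p(89)=49995925, p(90)=56634173, p(91)=64112359, p(92)=72533807, p(93)=82010177, p(94)=92669720, p(95)=104651419, p(96)=118114304, p(97)=133230930, p(98)=150198136, p(99)=169229875, p(100)=190569292, p(101)=214481126, p(102)=241265379, p(103)=271248950, p(104)=304801365, p(105)=342325709, p(106)=384276336, p(107)=431149389, p(108)=483502844, p(109)=541946240, p(110)=607163746, p(111)=679903203, p(112)=761002156, p(113)=851376628, p(114)=952050665, p(115)=1064144451, p(116)=1188908248, p(117)=1327710076, p(118)=1482074143, p(119)=1653668665, p(120)=1844349560, p(121)=2056148051, p(122)=2291320912, p(123)=2552338241, p(124)=2841940500.
Final step: p(125) = p(124) + p(123) - p(120) - p(118) + p(113) + p(110) - p(103) - p(99) + p(90) + p(85) - p(74) - p(68) + p(55) + p(48) - p(33) - p(25) + p(8)
= 2841940500 + 2552338241 - 1844349560 - 1482074143 + 851376628 + 607163746 - 271248950 - 169229875 + 56634173 + 30167357 - 7089500 - 3087735 + 451276 + 147273 - 10143 - 1958 + 22
= 3163127352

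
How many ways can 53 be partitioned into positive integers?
329931

p(n) counts ways to write n as a sum of positive integers (order ignored).
Euler's pentagonal recurrence: p(k) = p(k-1) + p(k-2) - p(k-5) - p(k-7) + p(k-12) + p(k-15) - ... (offsets j(3j∓1)/2, signs ++--, p(0)=1, p(<0)=0).
DP table for k = 0..52: p(0)=1, p(1)=1, p(2)=2, p(3)=3, p(4)=5, p(5)=7, p(6)=11, p(7)=15, p(8)=22, p(9)=30, p(10)=42, p(11)=56, p(12)=77, p(13)=101, p(14)=135, p(15)=176, p(16)=231, p(17)=297, p(18)=385, p(19)=490, p(20)=627, p(21)=792, p(22)=1002, p(23)=1255, p(24)=1575, p(25)=1958, p(26)=2436, p(27)=3010, p(28)=3718, p(29)=4565, p(30)=5604, p(31)=6842, p(32)=8349, p(33)=10143, p(34)=12310, p(35)=14883, p(36)=17977, p(37)=21637, p(38)=26015, p(39)=31185, p(40)=37338, p(41)=44583, p(42)=53174, p(43)=63261, p(44)=75175, p(45)=89134, p(46)=105558, p(47)=124754, p(48)=147273, p(49)=173525, p(50)=204226, p(51)=239943, p(52)=281589.
Final step: p(53) = p(52) + p(51) - p(48) - p(46) + p(41) + p(38) - p(31) - p(27) + p(18) + p(13) - p(2)
= 281589 + 239943 - 147273 - 105558 + 44583 + 26015 - 6842 - 3010 + 385 + 101 - 2
= 329931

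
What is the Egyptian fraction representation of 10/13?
1/2 + 1/4 + 1/52

Greedy algorithm:
10/13: ceiling(13/10) = 2, use 1/2
7/26: ceiling(26/7) = 4, use 1/4
1/52: ceiling(52/1) = 52, use 1/52
Result: 10/13 = 1/2 + 1/4 + 1/52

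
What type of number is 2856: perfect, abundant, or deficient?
abundant

Proper divisors of 2856: sum = 1 + 2 + 3 + 4 + 6 + 7 + 8 + 12 + ... + 476 + 714 + 952 + 1428 (31 divisors) = 5784
Since 5784 > 2856, 2856 is abundant.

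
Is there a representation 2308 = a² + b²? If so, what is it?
2² + 48² (a=2, b=48)

Factorization: 2308 = 2^2 × 577
By Fermat: n is sum of two squares iff every prime p ≡ 3 (mod 4) appears to even power.
All primes ≡ 3 (mod 4) appear to even power.
Search a = 0, 1, 2, … for 2308 - a² a perfect square: first hit at a = 2: 2308 - 4 = 2304 = 48².
2308 = 2² + 48² = 4 + 2304 ✓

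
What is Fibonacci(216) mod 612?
0

Matrix identity: Q^n = [[F_(n+1), F_n], [F_n, F_(n-1)]] with Q = [[1,1],[1,0]].
n = 216 = 11011000₂. Square-and-multiply, entries mod 612:
Q^1 = [[1,1],[1,0]]
Q^3 = (Q^1)²·Q = [[3,2],[2,1]]
Q^6 = (Q^3)² = [[13,8],[8,5]]
Q^13 = (Q^6)²·Q = [[377,233],[233,144]]
Q^27 = (Q^13)²·Q = [[183,578],[578,217]]
Q^54 = (Q^27)² = [[373,476],[476,509]]
Q^108 = (Q^54)² = [[341,0],[0,341]]
Q^216 = (Q^108)² = [[1,0],[0,1]]
F_216 mod 612 = Q^216[0][1] = 0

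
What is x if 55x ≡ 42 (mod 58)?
x ≡ 44 (mod 58)

gcd(55, 58) = 1, which divides 42, so solutions exist.
Find 55^(-1) mod 58 by the extended Euclidean algorithm:
58 = 1 × 55 + 3  ⟹  3 = (1)·58 + (-1)·55
55 = 18 × 3 + 1  ⟹  1 = (-18)·58 + (19)·55
So (19)·55 ≡ 1 (mod 58), i.e. 55^(-1) ≡ 19 (mod 58).
x ≡ 19 × 42 = 798 ≡ 44 (mod 58).
Check: 55 × 44 = 2420 ≡ 42 (mod 58).
Unique solution: x ≡ 44 (mod 58)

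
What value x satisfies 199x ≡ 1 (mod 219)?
208

gcd(199, 219) = 1, so the inverse exists.
Extended Euclidean algorithm on (219, 199):
219 = 1 × 199 + 20  ⟹  20 = (1)·219 + (-1)·199
199 = 9 × 20 + 19  ⟹  19 = (-9)·219 + (10)·199
20 = 1 × 19 + 1  ⟹  1 = (10)·219 + (-11)·199
So (-11)·199 ≡ 1 (mod 219), i.e. 199^(-1) ≡ -11 ≡ 208 (mod 219).
Check: 199 × 208 = 41392 ≡ 1 (mod 219)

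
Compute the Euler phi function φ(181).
180

181 = 181
φ(n) = n × ∏(1 - 1/p) for each prime p dividing n
φ(181) = 181 × (1 - 1/181) = 180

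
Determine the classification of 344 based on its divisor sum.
deficient

Proper divisors of 344: sum = 1 + 2 + 4 + 8 + 43 + 86 + 172 = 316
Since 316 < 344, 344 is deficient.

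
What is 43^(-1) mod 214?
5

gcd(43, 214) = 1, so the inverse exists.
Extended Euclidean algorithm on (214, 43):
214 = 4 × 43 + 42  ⟹  42 = (1)·214 + (-4)·43
43 = 1 × 42 + 1  ⟹  1 = (-1)·214 + (5)·43
So (5)·43 ≡ 1 (mod 214), i.e. 43^(-1) ≡ 5 (mod 214).
Check: 43 × 5 = 215 ≡ 1 (mod 214)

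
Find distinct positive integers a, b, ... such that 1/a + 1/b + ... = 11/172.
1/16 + 1/688

Greedy algorithm:
11/172: ceiling(172/11) = 16, use 1/16
1/688: ceiling(688/1) = 688, use 1/688
Result: 11/172 = 1/16 + 1/688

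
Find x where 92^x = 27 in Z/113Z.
19

Baby-step giant-step with step n = ⌈√113⌉ = 11.
Baby steps 92^j mod 113 (j:value) for j=0..10: 0:1, 1:92, 2:102, 3:5, 4:8, 5:58, 6:25, 7:40, 8:64, 9:12, 10:87.
Giant-step multiplier: 92^(-11) ≡ 92^(112-11) = 92^101 ≡ 107 (mod 113).
Giant steps γ_i = 27·107^i mod 113: γ_0=27, γ_1=64 (in table at j=8).
x = i·n + j = 1·11 + 8 = 19.
Check: 92^19 ≡ 27 (mod 113).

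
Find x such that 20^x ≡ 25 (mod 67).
60

Baby-step giant-step with step n = ⌈√67⌉ = 9.
Baby steps 20^j mod 67 (j:value) for j=0..8: 0:1, 1:20, 2:65, 3:27, 4:4, 5:13, 6:59, 7:41, 8:16.
Giant-step multiplier: 20^(-9) ≡ 20^(66-9) = 20^57 ≡ 58 (mod 67).
Giant steps γ_i = 25·58^i mod 67: γ_0=25, γ_1=43, γ_2=15, γ_3=66, γ_4=9, γ_5=53, γ_6=59 (in table at j=6).
x = i·n + j = 6·9 + 6 = 60.
Check: 20^60 ≡ 25 (mod 67).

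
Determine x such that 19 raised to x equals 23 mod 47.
41

Baby-step giant-step with step n = ⌈√47⌉ = 7.
Baby steps 19^j mod 47 (j:value) for j=0..6: 0:1, 1:19, 2:32, 3:44, 4:37, 5:45, 6:9.
Giant-step multiplier: 19^(-7) ≡ 19^(46-7) = 19^39 ≡ 11 (mod 47).
Giant steps γ_i = 23·11^i mod 47: γ_0=23, γ_1=18, γ_2=10, γ_3=16, γ_4=35, γ_5=9 (in table at j=6).
x = i·n + j = 5·7 + 6 = 41.
Check: 19^41 ≡ 23 (mod 47).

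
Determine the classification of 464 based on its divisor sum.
abundant

Proper divisors of 464: sum = 1 + 2 + 4 + 8 + 16 + 29 + 58 + 116 + 232 = 466
Since 466 > 464, 464 is abundant.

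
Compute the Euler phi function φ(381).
252

381 = 3 × 127
φ(n) = n × ∏(1 - 1/p) for each prime p dividing n
φ(381) = 381 × (1 - 1/3) × (1 - 1/127) = 252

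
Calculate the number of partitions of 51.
239943

p(n) counts ways to write n as a sum of positive integers (order ignored).
Euler's pentagonal recurrence: p(k) = p(k-1) + p(k-2) - p(k-5) - p(k-7) + p(k-12) + p(k-15) - ... (offsets j(3j∓1)/2, signs ++--, p(0)=1, p(<0)=0).
DP table for k = 0..50: p(0)=1, p(1)=1, p(2)=2, p(3)=3, p(4)=5, p(5)=7, p(6)=11, p(7)=15, p(8)=22, p(9)=30, p(10)=42, p(11)=56, p(12)=77, p(13)=101, p(14)=135, p(15)=176, p(16)=231, p(17)=297, p(18)=385, p(19)=490, p(20)=627, p(21)=792, p(22)=1002, p(23)=1255, p(24)=1575, p(25)=1958, p(26)=2436, p(27)=3010, p(28)=3718, p(29)=4565, p(30)=5604, p(31)=6842, p(32)=8349, p(33)=10143, p(34)=12310, p(35)=14883, p(36)=17977, p(37)=21637, p(38)=26015, p(39)=31185, p(40)=37338, p(41)=44583, p(42)=53174, p(43)=63261, p(44)=75175, p(45)=89134, p(46)=105558, p(47)=124754, p(48)=147273, p(49)=173525, p(50)=204226.
Final step: p(51) = p(50) + p(49) - p(46) - p(44) + p(39) + p(36) - p(29) - p(25) + p(16) + p(11) - p(0)
= 204226 + 173525 - 105558 - 75175 + 31185 + 17977 - 4565 - 1958 + 231 + 56 - 1
= 239943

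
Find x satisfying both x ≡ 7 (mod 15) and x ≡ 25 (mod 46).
577

Using Chinese Remainder Theorem:
M = 15 × 46 = 690
M1 = 46, M2 = 15
y1 = 46^(-1) mod 15 = 1
y2 = 15^(-1) mod 46 = 43
x = (7×46×1 + 25×15×43) mod 690 = 577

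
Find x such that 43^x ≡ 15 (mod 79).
57

Baby-step giant-step with step n = ⌈√79⌉ = 9.
Baby steps 43^j mod 79 (j:value) for j=0..8: 0:1, 1:43, 2:32, 3:33, 4:76, 5:29, 6:62, 7:59, 8:9.
Giant-step multiplier: 43^(-9) ≡ 43^(78-9) = 43^69 ≡ 69 (mod 79).
Giant steps γ_i = 15·69^i mod 79: γ_0=15, γ_1=8, γ_2=78, γ_3=10, γ_4=58, γ_5=52, γ_6=33 (in table at j=3).
x = i·n + j = 6·9 + 3 = 57.
Check: 43^57 ≡ 15 (mod 79).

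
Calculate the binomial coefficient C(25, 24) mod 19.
6

Using Lucas' theorem:
Write n=25 and k=24 in base 19:
n in base 19: [1, 6]
k in base 19: [1, 5]
C(25,24) mod 19 = ∏ C(n_i, k_i) mod 19
Digit binomials (mod 19): C(1,1) = 1; C(6,5) = 6
Product: 1 × 6 = 6 ≡ 6 (mod 19)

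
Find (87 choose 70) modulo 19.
0

Using Lucas' theorem:
Write n=87 and k=70 in base 19:
n in base 19: [4, 11]
k in base 19: [3, 13]
C(87,70) mod 19 = ∏ C(n_i, k_i) mod 19
Digit binomials (mod 19): C(4,3) = 4; C(11,13) = 0 (k_i > n_i)
Product: 4 × 0 = 0 ≡ 0 (mod 19)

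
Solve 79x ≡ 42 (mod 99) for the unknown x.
x ≡ 87 (mod 99)

gcd(79, 99) = 1, which divides 42, so solutions exist.
Find 79^(-1) mod 99 by the extended Euclidean algorithm:
99 = 1 × 79 + 20  ⟹  20 = (1)·99 + (-1)·79
79 = 3 × 20 + 19  ⟹  19 = (-3)·99 + (4)·79
20 = 1 × 19 + 1  ⟹  1 = (4)·99 + (-5)·79
So (-5)·79 ≡ 1 (mod 99), i.e. 79^(-1) ≡ -5 ≡ 94 (mod 99).
x ≡ 94 × 42 = 3948 ≡ 87 (mod 99).
Check: 79 × 87 = 6873 ≡ 42 (mod 99).
Unique solution: x ≡ 87 (mod 99)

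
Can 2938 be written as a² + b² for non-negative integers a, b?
27² + 47² (a=27, b=47)

Factorization: 2938 = 2 × 13 × 113
By Fermat: n is sum of two squares iff every prime p ≡ 3 (mod 4) appears to even power.
All primes ≡ 3 (mod 4) appear to even power.
Search a = 0, 1, 2, … for 2938 - a² a perfect square: first hit at a = 27: 2938 - 729 = 2209 = 47².
2938 = 27² + 47² = 729 + 2209 ✓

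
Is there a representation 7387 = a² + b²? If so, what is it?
Not possible

Factorization: 7387 = 83 × 89
By Fermat: n is sum of two squares iff every prime p ≡ 3 (mod 4) appears to even power.
Prime(s) ≡ 3 (mod 4) with odd exponent: [(83, 1)]
Therefore 7387 cannot be expressed as a² + b².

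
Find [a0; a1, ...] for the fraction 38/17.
[2; 4, 4]

Euclidean algorithm steps:
38 = 2 × 17 + 4
17 = 4 × 4 + 1
4 = 4 × 1 + 0
Continued fraction: [2; 4, 4]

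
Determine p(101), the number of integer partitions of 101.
214481126

p(n) counts ways to write n as a sum of positive integers (order ignored).
Euler's pentagonal recurrence: p(k) = p(k-1) + p(k-2) - p(k-5) - p(k-7) + p(k-12) + p(k-15) - ... (offsets j(3j∓1)/2, signs ++--, p(0)=1, p(<0)=0).
DP table for k = 0..100: p(0)=1, p(1)=1, p(2)=2, p(3)=3, p(4)=5, p(5)=7, p(6)=11, p(7)=15, p(8)=22, p(9)=30, p(10)=42, p(11)=56, p(12)=77, p(13)=101, p(14)=135, p(15)=176, p(16)=231, p(17)=297, p(18)=385, p(19)=490, p(20)=627, p(21)=792, p(22)=1002, p(23)=1255, p(24)=1575, p(25)=1958, p(26)=2436, p(27)=3010, p(28)=3718, p(29)=4565, p(30)=5604, p(31)=6842, p(32)=8349, p(33)=10143, p(34)=12310, p(35)=14883, p(36)=17977, p(37)=21637, p(38)=26015, p(39)=31185, p(40)=37338, p(41)=44583, p(42)=53174, p(43)=63261, p(44)=75175, p(45)=89134, p(46)=105558, p(47)=124754, p(48)=147273, p(49)=173525, p(50)=204226, p(51)=239943, p(52)=281589, p(53)=329931, p(54)=386155, p(55)=451276, p(56)=526823, p(57)=614154, p(58)=715220, p(59)=831820, p(60)=966467, p(61)=1121505, p(62)=1300156, p(63)=1505499, p(64)=1741630, p(65)=2012558, p(66)=2323520, p(67)=2679689, p(68)=3087735, p(69)=3554345, p(70)=4087968, p(71)=4697205, p(72)=5392783, p(73)=6185689, p(74)=7089500, p(75)=8118264, p(76)=9289091, p(77)=10619863, p(78)=12132164, p(79)=13848650, p(80)=15796476, p(81)=18004327, p(82)=20506255, p(83)=23338469, p(84)=26543660, p(85)=30167357, p(86)=34262962, p(87)=38887673, p(88)=44108109, p(89)=49995925, p(90)=56634173, p(91)=64112359, p(92)=72533807, p(93)=82010177, p(94)=92669720, p(95)=104651419, p(96)=118114304, p(97)=133230930, p(98)=150198136, p(99)=169229875, p(100)=190569292.
Final step: p(101) = p(100) + p(99) - p(96) - p(94) + p(89) + p(86) - p(79) - p(75) + p(66) + p(61) - p(50) - p(44) + p(31) + p(24) - p(9) - p(1)
= 190569292 + 169229875 - 118114304 - 92669720 + 49995925 + 34262962 - 13848650 - 8118264 + 2323520 + 1121505 - 204226 - 75175 + 6842 + 1575 - 30 - 1
= 214481126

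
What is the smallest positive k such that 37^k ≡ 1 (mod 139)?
69

139 is prime, so ord(37) divides φ(139) = 138.
Divisors of 138: 1, 2, 3, 6, 23, 46, 69, 138.
Repeated squaring: 37^1 ≡ 37, 37^2 ≡ 118, 37^4 ≡ 24, 37^8 ≡ 20, 37^16 ≡ 122, 37^32 ≡ 11, 37^64 ≡ 121, 37^128 ≡ 46 (mod 139).
Test 37^d mod 139 for each divisor d in increasing order:
37^1 ≡ 37
37^2 ≡ 118
37^3 = 37^2·37^1 ≡ 57
37^6 = 37^4·37^2 ≡ 52
37^23 = 37^16·37^4·37^2·37^1 ≡ 96
37^46 = 37^32·37^8·37^4·37^2 ≡ 42
37^69 = 37^64·37^4·37^1 ≡ 1  ← first divisor giving 1
The order is 69.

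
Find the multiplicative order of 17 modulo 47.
23

47 is prime, so ord(17) divides φ(47) = 46.
Divisors of 46: 1, 2, 23, 46.
Repeated squaring: 17^1 ≡ 17, 17^2 ≡ 7, 17^4 ≡ 2, 17^8 ≡ 4, 17^16 ≡ 16, 17^32 ≡ 21 (mod 47).
Test 17^d mod 47 for each divisor d in increasing order:
17^1 ≡ 17
17^2 ≡ 7
17^23 = 17^16·17^4·17^2·17^1 ≡ 1  ← first divisor giving 1
The order is 23.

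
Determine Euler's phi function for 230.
88

230 = 2 × 5 × 23
φ(n) = n × ∏(1 - 1/p) for each prime p dividing n
φ(230) = 230 × (1 - 1/2) × (1 - 1/5) × (1 - 1/23) = 88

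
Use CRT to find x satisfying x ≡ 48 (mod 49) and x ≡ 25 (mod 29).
489

Using Chinese Remainder Theorem:
M = 49 × 29 = 1421
M1 = 29, M2 = 49
y1 = 29^(-1) mod 49 = 22
y2 = 49^(-1) mod 29 = 16
x = (48×29×22 + 25×49×16) mod 1421 = 489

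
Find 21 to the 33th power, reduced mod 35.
21

Repeated squaring. Binary of 33 = 100001.
21^1 ≡ 21 (mod 35); 21^2 ≡ 21 (mod 35); 21^4 ≡ 21 (mod 35); 21^8 ≡ 21 (mod 35); 21^16 ≡ 21 (mod 35); 21^32 ≡ 21 (mod 35)
21^33 = 21^1 × 21^32 ≡ 21 (mod 35)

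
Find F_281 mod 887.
590

Matrix identity: Q^n = [[F_(n+1), F_n], [F_n, F_(n-1)]] with Q = [[1,1],[1,0]].
n = 281 = 100011001₂. Square-and-multiply, entries mod 887:
Q^1 = [[1,1],[1,0]]
Q^2 = (Q^1)² = [[2,1],[1,1]]
Q^4 = (Q^2)² = [[5,3],[3,2]]
Q^8 = (Q^4)² = [[34,21],[21,13]]
Q^17 = (Q^8)²·Q = [[810,710],[710,100]]
Q^35 = (Q^17)²·Q = [[368,4],[4,364]]
Q^70 = (Q^35)² = [[616,267],[267,349]]
Q^140 = (Q^70)² = [[149,425],[425,611]]
Q^281 = (Q^140)²·Q = [[722,590],[590,132]]
F_281 mod 887 = Q^281[0][1] = 590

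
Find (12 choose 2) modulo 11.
0

Using Lucas' theorem:
Write n=12 and k=2 in base 11:
n in base 11: [1, 1]
k in base 11: [0, 2]
C(12,2) mod 11 = ∏ C(n_i, k_i) mod 11
Digit binomials (mod 11): C(1,0) = 1; C(1,2) = 0 (k_i > n_i)
Product: 1 × 0 = 0 ≡ 0 (mod 11)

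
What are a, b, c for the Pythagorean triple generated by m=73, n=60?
(1729, 8760, 8929)

Euclid's formula: a = m² - n², b = 2mn, c = m² + n²
m = 73, n = 60
a = 73² - 60² = 5329 - 3600 = 1729
b = 2 × 73 × 60 = 8760
c = 73² + 60² = 5329 + 3600 = 8929
Verification: 1729² + 8760² = 2989441 + 76737600 = 79727041 = 8929² ✓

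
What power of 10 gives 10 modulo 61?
1

Baby-step giant-step with step n = ⌈√61⌉ = 8.
Baby steps 10^j mod 61 (j:value) for j=0..7: 0:1, 1:10, 2:39, 3:24, 4:57, 5:21, 6:27, 7:26.
h = 10 is already in the table at j=1, so x = 1.
Check: 10^1 ≡ 10 (mod 61).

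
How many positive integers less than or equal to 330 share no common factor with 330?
80

330 = 2 × 3 × 5 × 11
φ(n) = n × ∏(1 - 1/p) for each prime p dividing n
φ(330) = 330 × (1 - 1/2) × (1 - 1/3) × (1 - 1/5) × (1 - 1/11) = 80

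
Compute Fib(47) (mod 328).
177

Matrix identity: Q^n = [[F_(n+1), F_n], [F_n, F_(n-1)]] with Q = [[1,1],[1,0]].
n = 47 = 101111₂. Square-and-multiply, entries mod 328:
Q^1 = [[1,1],[1,0]]
Q^2 = (Q^1)² = [[2,1],[1,1]]
Q^5 = (Q^2)²·Q = [[8,5],[5,3]]
Q^11 = (Q^5)²·Q = [[144,89],[89,55]]
Q^23 = (Q^11)²·Q = [[120,121],[121,327]]
Q^47 = (Q^23)²·Q = [[144,177],[177,295]]
F_47 mod 328 = Q^47[0][1] = 177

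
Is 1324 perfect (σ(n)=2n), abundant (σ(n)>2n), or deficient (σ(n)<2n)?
deficient

Proper divisors of 1324: sum = 1 + 2 + 4 + 331 + 662 = 1000
Since 1000 < 1324, 1324 is deficient.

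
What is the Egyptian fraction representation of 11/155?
1/15 + 1/233 + 1/108345

Greedy algorithm:
11/155: ceiling(155/11) = 15, use 1/15
2/465: ceiling(465/2) = 233, use 1/233
1/108345: ceiling(108345/1) = 108345, use 1/108345
Result: 11/155 = 1/15 + 1/233 + 1/108345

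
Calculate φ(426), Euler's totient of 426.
140

426 = 2 × 3 × 71
φ(n) = n × ∏(1 - 1/p) for each prime p dividing n
φ(426) = 426 × (1 - 1/2) × (1 - 1/3) × (1 - 1/71) = 140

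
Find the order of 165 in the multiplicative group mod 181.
90

181 is prime, so ord(165) divides φ(181) = 180.
Divisors of 180: 1, 2, 3, 4, 5, 6, 9, 10, 12, 15, 18, 20, 30, 36, 45, 60, 90, 180.
Repeated squaring: 165^1 ≡ 165, 165^2 ≡ 75, 165^4 ≡ 14, 165^8 ≡ 15, 165^16 ≡ 44, 165^32 ≡ 126, 165^64 ≡ 129, 165^128 ≡ 170 (mod 181).
Test 165^d mod 181 for each divisor d in increasing order:
165^1 ≡ 165
165^2 ≡ 75
165^3 = 165^2·165^1 ≡ 67
165^4 ≡ 14
165^5 = 165^4·165^1 ≡ 138
165^6 = 165^4·165^2 ≡ 145
165^9 = 165^8·165^1 ≡ 122
165^10 = 165^8·165^2 ≡ 39
165^12 = 165^8·165^4 ≡ 29
165^15 = 165^8·165^4·165^2·165^1 ≡ 133
165^18 = 165^16·165^2 ≡ 42
165^20 = 165^16·165^4 ≡ 73
165^30 = 165^16·165^8·165^4·165^2 ≡ 132
165^36 = 165^32·165^4 ≡ 135
165^45 = 165^32·165^8·165^4·165^1 ≡ 180
165^60 = 165^32·165^16·165^8·165^4 ≡ 48
165^90 = 165^64·165^16·165^8·165^2 ≡ 1  ← first divisor giving 1
The order is 90.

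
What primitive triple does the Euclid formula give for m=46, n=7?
(2067, 644, 2165)

Euclid's formula: a = m² - n², b = 2mn, c = m² + n²
m = 46, n = 7
a = 46² - 7² = 2116 - 49 = 2067
b = 2 × 46 × 7 = 644
c = 46² + 7² = 2116 + 49 = 2165
Verification: 2067² + 644² = 4272489 + 414736 = 4687225 = 2165² ✓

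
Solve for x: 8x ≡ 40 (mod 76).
x ≡ 5 (mod 19)

gcd(8, 76) = 4, which divides 40, so solutions exist.
Divide through by 4: 2x ≡ 10 (mod 19).
Find 2^(-1) mod 19 by the extended Euclidean algorithm:
19 = 9 × 2 + 1  ⟹  1 = (1)·19 + (-9)·2
So (-9)·2 ≡ 1 (mod 19), i.e. 2^(-1) ≡ -9 ≡ 10 (mod 19).
x ≡ 10 × 10 = 100 ≡ 5 (mod 19).
Check: 8 × 5 = 40 ≡ 40 (mod 76).
x ≡ 5 (mod 19), giving 4 solutions mod 76.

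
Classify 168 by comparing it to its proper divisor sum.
abundant

Proper divisors of 168: sum = 1 + 2 + 3 + 4 + 6 + 7 + 8 + 12 + 14 + 21 + 24 + 28 + 42 + 56 + 84 = 312
Since 312 > 168, 168 is abundant.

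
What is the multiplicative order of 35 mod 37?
36

37 is prime, so ord(35) divides φ(37) = 36.
Divisors of 36: 1, 2, 3, 4, 6, 9, 12, 18, 36.
Repeated squaring: 35^1 ≡ 35, 35^2 ≡ 4, 35^4 ≡ 16, 35^8 ≡ 34, 35^16 ≡ 9, 35^32 ≡ 7 (mod 37).
Test 35^d mod 37 for each divisor d in increasing order:
35^1 ≡ 35
35^2 ≡ 4
35^3 = 35^2·35^1 ≡ 29
35^4 ≡ 16
35^6 = 35^4·35^2 ≡ 27
35^9 = 35^8·35^1 ≡ 6
35^12 = 35^8·35^4 ≡ 26
35^18 = 35^16·35^2 ≡ 36
35^36 = 35^32·35^4 ≡ 1  ← first divisor giving 1
The order is 36.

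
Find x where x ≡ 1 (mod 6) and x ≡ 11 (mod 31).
73

Using Chinese Remainder Theorem:
M = 6 × 31 = 186
M1 = 31, M2 = 6
y1 = 31^(-1) mod 6 = 1
y2 = 6^(-1) mod 31 = 26
x = (1×31×1 + 11×6×26) mod 186 = 73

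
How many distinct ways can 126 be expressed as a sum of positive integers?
3519222692

p(n) counts ways to write n as a sum of positive integers (order ignored).
Euler's pentagonal recurrence: p(k) = p(k-1) + p(k-2) - p(k-5) - p(k-7) + p(k-12) + p(k-15) - ... (offsets j(3j∓1)/2, signs ++--, p(0)=1, p(<0)=0).
DP table for k = 0..125: p(0)=1, p(1)=1, p(2)=2, p(3)=3, p(4)=5, p(5)=7, p(6)=11, p(7)=15, p(8)=22, p(9)=30, p(10)=42, p(11)=56, p(12)=77, p(13)=101, p(14)=135, p(15)=176, p(16)=231, p(17)=297, p(18)=385, p(19)=490, p(20)=627, p(21)=792, p(22)=1002, p(23)=1255, p(24)=1575, p(25)=1958, p(26)=2436, p(27)=3010, p(28)=3718, p(29)=4565, p(30)=5604, p(31)=6842, p(32)=8349, p(33)=10143, p(34)=12310, p(35)=14883, p(36)=17977, p(37)=21637, p(38)=26015, p(39)=31185, p(40)=37338, p(41)=44583, p(42)=53174, p(43)=63261, p(44)=75175, p(45)=89134, p(46)=105558, p(47)=124754, p(48)=147273, p(49)=173525, p(50)=204226, p(51)=239943, p(52)=281589, p(53)=329931, p(54)=386155, p(55)=451276, p(56)=526823, p(57)=614154, p(58)=715220, p(59)=831820, p(60)=966467, p(61)=1121505, p(62)=1300156, p(63)=1505499, p(64)=1741630, p(65)=2012558, p(66)=2323520, p(67)=2679689, p(68)=3087735, p(69)=3554345, p(70)=4087968, p(71)=4697205, p(72)=5392783, p(73)=6185689, p(74)=7089500, p(75)=8118264, p(76)=9289091, p(77)=10619863, p(78)=12132164, p(79)=13848650, p(80)=15796476, p(81)=18004327, p(82)=20506255, p(83)=23338469, p(84)=26543660, p(85)=30167357, p(86)=34262962, p(87)=38887673, p(88)=44108109, p(89)=49995925, p(90)=56634173, p(91)=64112359, p(92)=72533807, p(93)=82010177, p(94)=92669720, p(95)=104651419, p(96)=118114304, p(97)=133230930, p(98)=150198136, p(99)=169229875, p(100)=190569292, p(101)=214481126, p(102)=241265379, p(103)=271248950, p(104)=304801365, p(105)=342325709, p(106)=384276336, p(107)=431149389, p(108)=483502844, p(109)=541946240, p(110)=607163746, p(111)=679903203, p(112)=761002156, p(113)=851376628, p(114)=952050665, p(115)=1064144451, p(116)=1188908248, p(117)=1327710076, p(118)=1482074143, p(119)=1653668665, p(120)=1844349560, p(121)=2056148051, p(122)=2291320912, p(123)=2552338241, p(124)=2841940500, p(125)=3163127352.
Final step: p(126) = p(125) + p(124) - p(121) - p(119) + p(114) + p(111) - p(104) - p(100) + p(91) + p(86) - p(75) - p(69) + p(56) + p(49) - p(34) - p(26) + p(9) + p(0)
= 3163127352 + 2841940500 - 2056148051 - 1653668665 + 952050665 + 679903203 - 304801365 - 190569292 + 64112359 + 34262962 - 8118264 - 3554345 + 526823 + 173525 - 12310 - 2436 + 30 + 1
= 3519222692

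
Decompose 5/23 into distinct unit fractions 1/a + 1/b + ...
1/5 + 1/58 + 1/6670

Greedy algorithm:
5/23: ceiling(23/5) = 5, use 1/5
2/115: ceiling(115/2) = 58, use 1/58
1/6670: ceiling(6670/1) = 6670, use 1/6670
Result: 5/23 = 1/5 + 1/58 + 1/6670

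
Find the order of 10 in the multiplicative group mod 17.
16

17 is prime, so ord(10) divides φ(17) = 16.
Divisors of 16: 1, 2, 4, 8, 16.
Repeated squaring: 10^1 ≡ 10, 10^2 ≡ 15, 10^4 ≡ 4, 10^8 ≡ 16, 10^16 ≡ 1 (mod 17).
Test 10^d mod 17 for each divisor d in increasing order:
10^1 ≡ 10
10^2 ≡ 15
10^4 ≡ 4
10^8 ≡ 16
10^16 ≡ 1  ← first divisor giving 1
The order is 16.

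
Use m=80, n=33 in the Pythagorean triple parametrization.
(5311, 5280, 7489)

Euclid's formula: a = m² - n², b = 2mn, c = m² + n²
m = 80, n = 33
a = 80² - 33² = 6400 - 1089 = 5311
b = 2 × 80 × 33 = 5280
c = 80² + 33² = 6400 + 1089 = 7489
Verification: 5311² + 5280² = 28206721 + 27878400 = 56085121 = 7489² ✓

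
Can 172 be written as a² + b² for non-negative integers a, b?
Not possible

Factorization: 172 = 2^2 × 43
By Fermat: n is sum of two squares iff every prime p ≡ 3 (mod 4) appears to even power.
Prime(s) ≡ 3 (mod 4) with odd exponent: [(43, 1)]
Therefore 172 cannot be expressed as a² + b².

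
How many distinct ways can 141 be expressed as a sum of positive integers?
16670689208

p(n) counts ways to write n as a sum of positive integers (order ignored).
Euler's pentagonal recurrence: p(k) = p(k-1) + p(k-2) - p(k-5) - p(k-7) + p(k-12) + p(k-15) - ... (offsets j(3j∓1)/2, signs ++--, p(0)=1, p(<0)=0).
DP table for k = 0..140: p(0)=1, p(1)=1, p(2)=2, p(3)=3, p(4)=5, p(5)=7, p(6)=11, p(7)=15, p(8)=22, p(9)=30, p(10)=42, p(11)=56, p(12)=77, p(13)=101, p(14)=135, p(15)=176, p(16)=231, p(17)=297, p(18)=385, p(19)=490, p(20)=627, p(21)=792, p(22)=1002, p(23)=1255, p(24)=1575, p(25)=1958, p(26)=2436, p(27)=3010, p(28)=3718, p(29)=4565, p(30)=5604, p(31)=6842, p(32)=8349, p(33)=10143, p(34)=12310, p(35)=14883, p(36)=17977, p(37)=21637, p(38)=26015, p(39)=31185, p(40)=37338, p(41)=44583, p(42)=53174, p(43)=63261, p(44)=75175, p(45)=89134, p(46)=105558, p(47)=124754, p(48)=147273, p(49)=173525, p(50)=204226, p(51)=239943, p(52)=281589, p(53)=329931, p(54)=386155, p(55)=451276, p(56)=526823, p(57)=614154, p(58)=715220, p(59)=831820, p(60)=966467, p(61)=1121505, p(62)=1300156, p(63)=1505499, p(64)=1741630, p(65)=2012558, p(66)=2323520, p(67)=2679689, p(68)=3087735, p(69)=3554345, p(70)=4087968, p(71)=4697205, p(72)=5392783, p(73)=6185689, p(74)=7089500, p(75)=8118264, p(76)=9289091, p(77)=10619863, p(78)=12132164, p(79)=13848650, p(80)=15796476, p(81)=18004327, p(82)=20506255, p(83)=23338469, p(84)=26543660, p(85)=30167357, p(86)=34262962, p(87)=38887673, p(88)=44108109, p(89)=49995925, p(90)=56634173, p(91)=64112359, p(92)=72533807, p(93)=82010177, p(94)=92669720, p(95)=104651419, p(96)=118114304, p(97)=133230930, p(98)=150198136, p(99)=169229875, p(100)=190569292, p(101)=214481126, p(102)=241265379, p(103)=271248950, p(104)=304801365, p(105)=342325709, p(106)=384276336, p(107)=431149389, p(108)=483502844, p(109)=541946240, p(110)=607163746, p(111)=679903203, p(112)=761002156, p(113)=851376628, p(114)=952050665, p(115)=1064144451, p(116)=1188908248, p(117)=1327710076, p(118)=1482074143, p(119)=1653668665, p(120)=1844349560, p(121)=2056148051, p(122)=2291320912, p(123)=2552338241, p(124)=2841940500, p(125)=3163127352, p(126)=3519222692, p(127)=3913864295, p(128)=4351078600, p(129)=4835271870, p(130)=5371315400, p(131)=5964539504, p(132)=6620830889, p(133)=7346629512, p(134)=8149040695, p(135)=9035836076, p(136)=10015581680, p(137)=11097645016, p(138)=12292341831, p(139)=13610949895, p(140)=15065878135.
Final step: p(141) = p(140) + p(139) - p(136) - p(134) + p(129) + p(126) - p(119) - p(115) + p(106) + p(101) - p(90) - p(84) + p(71) + p(64) - p(49) - p(41) + p(24) + p(15)
= 15065878135 + 13610949895 - 10015581680 - 8149040695 + 4835271870 + 3519222692 - 1653668665 - 1064144451 + 384276336 + 214481126 - 56634173 - 26543660 + 4697205 + 1741630 - 173525 - 44583 + 1575 + 176
= 16670689208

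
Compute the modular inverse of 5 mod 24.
5

gcd(5, 24) = 1, so the inverse exists.
Extended Euclidean algorithm on (24, 5):
24 = 4 × 5 + 4  ⟹  4 = (1)·24 + (-4)·5
5 = 1 × 4 + 1  ⟹  1 = (-1)·24 + (5)·5
So (5)·5 ≡ 1 (mod 24), i.e. 5^(-1) ≡ 5 (mod 24).
Check: 5 × 5 = 25 ≡ 1 (mod 24)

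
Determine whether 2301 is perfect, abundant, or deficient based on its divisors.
deficient

Proper divisors of 2301: sum = 1 + 3 + 13 + 39 + 59 + 177 + 767 = 1059
Since 1059 < 2301, 2301 is deficient.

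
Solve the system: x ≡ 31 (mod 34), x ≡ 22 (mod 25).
847

Using Chinese Remainder Theorem:
M = 34 × 25 = 850
M1 = 25, M2 = 34
y1 = 25^(-1) mod 34 = 15
y2 = 34^(-1) mod 25 = 14
x = (31×25×15 + 22×34×14) mod 850 = 847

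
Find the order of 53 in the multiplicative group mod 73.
72

73 is prime, so ord(53) divides φ(73) = 72.
Divisors of 72: 1, 2, 3, 4, 6, 8, 9, 12, 18, 24, 36, 72.
Repeated squaring: 53^1 ≡ 53, 53^2 ≡ 35, 53^4 ≡ 57, 53^8 ≡ 37, 53^16 ≡ 55, 53^32 ≡ 32, 53^64 ≡ 2 (mod 73).
Test 53^d mod 73 for each divisor d in increasing order:
53^1 ≡ 53
53^2 ≡ 35
53^3 = 53^2·53^1 ≡ 30
53^4 ≡ 57
53^6 = 53^4·53^2 ≡ 24
53^8 ≡ 37
53^9 = 53^8·53^1 ≡ 63
53^12 = 53^8·53^4 ≡ 65
53^18 = 53^16·53^2 ≡ 27
53^24 = 53^16·53^8 ≡ 64
53^36 = 53^32·53^4 ≡ 72
53^72 = 53^64·53^8 ≡ 1  ← first divisor giving 1
The order is 72.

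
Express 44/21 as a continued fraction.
[2; 10, 2]

Euclidean algorithm steps:
44 = 2 × 21 + 2
21 = 10 × 2 + 1
2 = 2 × 1 + 0
Continued fraction: [2; 10, 2]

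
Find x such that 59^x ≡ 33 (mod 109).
81

Baby-step giant-step with step n = ⌈√109⌉ = 11.
Baby steps 59^j mod 109 (j:value) for j=0..10: 0:1, 1:59, 2:102, 3:23, 4:49, 5:57, 6:93, 7:37, 8:3, 9:68, 10:88.
Giant-step multiplier: 59^(-11) ≡ 59^(108-11) = 59^97 ≡ 79 (mod 109).
Giant steps γ_i = 33·79^i mod 109: γ_0=33, γ_1=100, γ_2=52, γ_3=75, γ_4=39, γ_5=29, γ_6=2, γ_7=49 (in table at j=4).
x = i·n + j = 7·11 + 4 = 81.
Check: 59^81 ≡ 33 (mod 109).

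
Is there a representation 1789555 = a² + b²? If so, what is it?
Not possible

Factorization: 1789555 = 5 × 71^3
By Fermat: n is sum of two squares iff every prime p ≡ 3 (mod 4) appears to even power.
Prime(s) ≡ 3 (mod 4) with odd exponent: [(71, 3)]
Therefore 1789555 cannot be expressed as a² + b².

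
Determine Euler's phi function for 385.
240

385 = 5 × 7 × 11
φ(n) = n × ∏(1 - 1/p) for each prime p dividing n
φ(385) = 385 × (1 - 1/5) × (1 - 1/7) × (1 - 1/11) = 240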